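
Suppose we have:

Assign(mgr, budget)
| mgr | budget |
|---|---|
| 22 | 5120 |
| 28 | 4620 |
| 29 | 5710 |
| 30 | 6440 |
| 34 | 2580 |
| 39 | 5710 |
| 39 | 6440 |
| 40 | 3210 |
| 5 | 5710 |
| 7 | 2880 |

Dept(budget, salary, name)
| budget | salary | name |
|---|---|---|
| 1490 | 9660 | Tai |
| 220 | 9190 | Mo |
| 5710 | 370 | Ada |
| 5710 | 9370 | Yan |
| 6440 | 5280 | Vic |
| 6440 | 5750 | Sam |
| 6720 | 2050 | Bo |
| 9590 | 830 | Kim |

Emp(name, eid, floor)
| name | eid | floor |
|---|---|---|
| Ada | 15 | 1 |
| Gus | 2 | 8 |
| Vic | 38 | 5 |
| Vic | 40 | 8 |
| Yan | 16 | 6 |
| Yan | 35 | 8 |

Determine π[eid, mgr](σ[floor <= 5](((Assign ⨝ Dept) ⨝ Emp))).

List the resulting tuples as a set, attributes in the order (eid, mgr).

{(15, 29), (15, 39), (15, 5), (38, 30), (38, 39)}

Assign ⋈ Dept (natural join on budget): {(29, 5710, 370, Ada), (29, 5710, 9370, Yan), (30, 6440, 5280, Vic), (30, 6440, 5750, Sam), (39, 5710, 370, Ada), (39, 5710, 9370, Yan), (39, 6440, 5280, Vic), (39, 6440, 5750, Sam), (5, 5710, 370, Ada), (5, 5710, 9370, Yan)}
(Assign ⨝ Dept) ⋈ Emp (natural join on name): {(29, 5710, 370, Ada, 15, 1), (29, 5710, 9370, Yan, 16, 6), (29, 5710, 9370, Yan, 35, 8), (30, 6440, 5280, Vic, 38, 5), (30, 6440, 5280, Vic, 40, 8), (39, 5710, 370, Ada, 15, 1), (39, 5710, 9370, Yan, 16, 6), (39, 5710, 9370, Yan, 35, 8), (39, 6440, 5280, Vic, 38, 5), (39, 6440, 5280, Vic, 40, 8), (5, 5710, 370, Ada, 15, 1), (5, 5710, 9370, Yan, 16, 6), (5, 5710, 9370, Yan, 35, 8)}
Apply σ_{floor <= 5}; surviving tuples: {(29, 5710, 370, Ada, 15, 1), (30, 6440, 5280, Vic, 38, 5), (39, 5710, 370, Ada, 15, 1), (39, 6440, 5280, Vic, 38, 5), (5, 5710, 370, Ada, 15, 1)}
Projecting to eid, mgr: {(15, 29), (15, 39), (15, 5), (38, 30), (38, 39)}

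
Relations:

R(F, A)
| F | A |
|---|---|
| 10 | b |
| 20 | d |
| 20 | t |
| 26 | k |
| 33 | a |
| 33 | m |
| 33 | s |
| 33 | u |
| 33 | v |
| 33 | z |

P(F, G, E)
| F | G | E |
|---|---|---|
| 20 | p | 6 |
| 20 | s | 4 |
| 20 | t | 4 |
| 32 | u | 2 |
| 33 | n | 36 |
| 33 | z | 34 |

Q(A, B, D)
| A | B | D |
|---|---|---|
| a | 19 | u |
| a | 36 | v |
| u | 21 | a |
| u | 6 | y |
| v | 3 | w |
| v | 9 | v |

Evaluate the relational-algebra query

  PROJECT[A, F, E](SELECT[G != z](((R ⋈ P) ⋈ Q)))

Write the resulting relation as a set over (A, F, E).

Joining R and P on F yields {(20, d, p, 6), (20, d, s, 4), (20, d, t, 4), (20, t, p, 6), (20, t, s, 4), (20, t, t, 4), (33, a, n, 36), (33, a, z, 34), (33, m, n, 36), (33, m, z, 34), (33, s, n, 36), (33, s, z, 34), (33, u, n, 36), (33, u, z, 34), (33, v, n, 36), (33, v, z, 34), (33, z, n, 36), (33, z, z, 34)}.
Joining (R ⋈ P) and Q on A yields {(33, a, n, 36, 19, u), (33, a, n, 36, 36, v), (33, a, z, 34, 19, u), (33, a, z, 34, 36, v), (33, u, n, 36, 21, a), (33, u, n, 36, 6, y), (33, u, z, 34, 21, a), (33, u, z, 34, 6, y), (33, v, n, 36, 3, w), (33, v, n, 36, 9, v), (33, v, z, 34, 3, w), (33, v, z, 34, 9, v)}.
Selection G != z: {(33, a, n, 36, 19, u), (33, a, n, 36, 36, v), (33, u, n, 36, 21, a), (33, u, n, 36, 6, y), (33, v, n, 36, 3, w), (33, v, n, 36, 9, v)}
Keep only column(s) A, F, E (3 duplicate(s) eliminated): {(a, 33, 36), (u, 33, 36), (v, 33, 36)}

{(a, 33, 36), (u, 33, 36), (v, 33, 36)}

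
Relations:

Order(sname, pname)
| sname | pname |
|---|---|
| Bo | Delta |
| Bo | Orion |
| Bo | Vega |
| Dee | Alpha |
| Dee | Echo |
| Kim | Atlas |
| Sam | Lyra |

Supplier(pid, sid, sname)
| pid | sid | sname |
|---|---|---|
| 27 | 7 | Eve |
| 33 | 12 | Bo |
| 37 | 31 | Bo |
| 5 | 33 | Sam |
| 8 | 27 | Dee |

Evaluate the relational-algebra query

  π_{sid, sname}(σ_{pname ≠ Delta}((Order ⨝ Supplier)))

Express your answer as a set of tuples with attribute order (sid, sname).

{(12, Bo), (27, Dee), (31, Bo), (33, Sam)}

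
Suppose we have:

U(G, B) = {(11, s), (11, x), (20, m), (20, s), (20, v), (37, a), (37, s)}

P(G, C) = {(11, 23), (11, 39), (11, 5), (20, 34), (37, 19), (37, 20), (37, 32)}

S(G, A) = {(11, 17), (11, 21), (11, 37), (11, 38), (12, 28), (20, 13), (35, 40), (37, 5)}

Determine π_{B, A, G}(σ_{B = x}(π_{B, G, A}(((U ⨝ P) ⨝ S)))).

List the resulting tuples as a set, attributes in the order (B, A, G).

{(x, 17, 11), (x, 21, 11), (x, 37, 11), (x, 38, 11)}

U ⋈ P (natural join on G): {(11, s, 23), (11, s, 39), (11, s, 5), (11, x, 23), (11, x, 39), (11, x, 5), (20, m, 34), (20, s, 34), (20, v, 34), (37, a, 19), (37, a, 20), (37, a, 32), (37, s, 19), (37, s, 20), (37, s, 32)}
(U ⨝ P) ⋈ S (natural join on G): {(11, s, 23, 17), (11, s, 23, 21), (11, s, 23, 37), (11, s, 23, 38), (11, s, 39, 17), (11, s, 39, 21), (11, s, 39, 37), (11, s, 39, 38), (11, s, 5, 17), (11, s, 5, 21), (11, s, 5, 37), (11, s, 5, 38), (11, x, 23, 17), (11, x, 23, 21), (11, x, 23, 37), (11, x, 23, 38), (11, x, 39, 17), (11, x, 39, 21), (11, x, 39, 37), (11, x, 39, 38), (11, x, 5, 17), (11, x, 5, 21), (11, x, 5, 37), (11, x, 5, 38), (20, m, 34, 13), (20, s, 34, 13), (20, v, 34, 13), (37, a, 19, 5), (37, a, 20, 5), (37, a, 32, 5), (37, s, 19, 5), (37, s, 20, 5), (37, s, 32, 5)}
Projecting to B, G, A (20 duplicate(s) eliminated): {(a, 37, 5), (m, 20, 13), (s, 11, 17), (s, 11, 21), (s, 11, 37), (s, 11, 38), (s, 20, 13), (s, 37, 5), (v, 20, 13), (x, 11, 17), (x, 11, 21), (x, 11, 37), (x, 11, 38)}
Selection B = x: {(x, 11, 17), (x, 11, 21), (x, 11, 37), (x, 11, 38)}
Projecting to B, A, G: {(x, 17, 11), (x, 21, 11), (x, 37, 11), (x, 38, 11)}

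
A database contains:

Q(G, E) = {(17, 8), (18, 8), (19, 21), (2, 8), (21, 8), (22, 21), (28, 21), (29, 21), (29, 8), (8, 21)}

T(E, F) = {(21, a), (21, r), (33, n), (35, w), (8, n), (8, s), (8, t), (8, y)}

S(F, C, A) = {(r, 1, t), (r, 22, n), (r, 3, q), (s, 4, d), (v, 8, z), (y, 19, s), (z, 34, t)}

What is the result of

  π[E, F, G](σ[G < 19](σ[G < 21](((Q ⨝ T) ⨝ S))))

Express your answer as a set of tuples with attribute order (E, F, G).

{(21, r, 8), (8, s, 17), (8, s, 18), (8, s, 2), (8, y, 17), (8, y, 18), (8, y, 2)}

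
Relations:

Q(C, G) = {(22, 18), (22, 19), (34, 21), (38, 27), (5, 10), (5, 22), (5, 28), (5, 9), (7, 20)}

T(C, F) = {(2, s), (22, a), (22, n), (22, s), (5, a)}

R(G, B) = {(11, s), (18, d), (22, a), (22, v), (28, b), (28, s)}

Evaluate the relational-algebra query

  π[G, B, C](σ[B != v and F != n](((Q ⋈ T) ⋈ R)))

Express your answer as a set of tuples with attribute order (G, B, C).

{(18, d, 22), (22, a, 5), (28, b, 5), (28, s, 5)}

Q ⋈ T (natural join on C): {(22, 18, a), (22, 18, n), (22, 18, s), (22, 19, a), (22, 19, n), (22, 19, s), (5, 10, a), (5, 22, a), (5, 28, a), (5, 9, a)}
(Q ⋈ T) ⋈ R (natural join on G): {(22, 18, a, d), (22, 18, n, d), (22, 18, s, d), (5, 22, a, a), (5, 22, a, v), (5, 28, a, b), (5, 28, a, s)}
Selection B != v and F != n: {(22, 18, a, d), (22, 18, s, d), (5, 22, a, a), (5, 28, a, b), (5, 28, a, s)}
π_{G, B, C} gives {(18, d, 22), (22, a, 5), (28, b, 5), (28, s, 5)} (1 duplicate(s) eliminated).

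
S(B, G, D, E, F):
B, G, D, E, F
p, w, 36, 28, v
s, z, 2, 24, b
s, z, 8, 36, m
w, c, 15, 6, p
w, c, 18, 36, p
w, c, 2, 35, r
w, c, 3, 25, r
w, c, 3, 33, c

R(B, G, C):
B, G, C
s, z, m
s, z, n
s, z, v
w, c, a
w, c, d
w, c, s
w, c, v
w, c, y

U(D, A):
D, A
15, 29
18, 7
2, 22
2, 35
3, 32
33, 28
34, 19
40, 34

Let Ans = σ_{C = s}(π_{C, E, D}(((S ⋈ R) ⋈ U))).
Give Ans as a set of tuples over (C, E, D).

{(s, 25, 3), (s, 33, 3), (s, 35, 2), (s, 36, 18), (s, 6, 15)}

Natural join on B, G: {(s, z, 2, 24, b, m), (s, z, 2, 24, b, n), (s, z, 2, 24, b, v), (s, z, 8, 36, m, m), (s, z, 8, 36, m, n), (s, z, 8, 36, m, v), (w, c, 15, 6, p, a), (w, c, 15, 6, p, d), (w, c, 15, 6, p, s), (w, c, 15, 6, p, v), (w, c, 15, 6, p, y), (w, c, 18, 36, p, a), (w, c, 18, 36, p, d), (w, c, 18, 36, p, s), (w, c, 18, 36, p, v), (w, c, 18, 36, p, y), (w, c, 2, 35, r, a), (w, c, 2, 35, r, d), (w, c, 2, 35, r, s), (w, c, 2, 35, r, v), (w, c, 2, 35, r, y), (w, c, 3, 25, r, a), (w, c, 3, 25, r, d), (w, c, 3, 25, r, s), (w, c, 3, 25, r, v), (w, c, 3, 25, r, y), (w, c, 3, 33, c, a), (w, c, 3, 33, c, d), (w, c, 3, 33, c, s), (w, c, 3, 33, c, v), (w, c, 3, 33, c, y)}
Natural join on D: {(s, z, 2, 24, b, m, 22), (s, z, 2, 24, b, m, 35), (s, z, 2, 24, b, n, 22), (s, z, 2, 24, b, n, 35), (s, z, 2, 24, b, v, 22), (s, z, 2, 24, b, v, 35), (w, c, 15, 6, p, a, 29), (w, c, 15, 6, p, d, 29), (w, c, 15, 6, p, s, 29), (w, c, 15, 6, p, v, 29), (w, c, 15, 6, p, y, 29), (w, c, 18, 36, p, a, 7), (w, c, 18, 36, p, d, 7), (w, c, 18, 36, p, s, 7), (w, c, 18, 36, p, v, 7), (w, c, 18, 36, p, y, 7), (w, c, 2, 35, r, a, 22), (w, c, 2, 35, r, a, 35), (w, c, 2, 35, r, d, 22), (w, c, 2, 35, r, d, 35), (w, c, 2, 35, r, s, 22), (w, c, 2, 35, r, s, 35), (w, c, 2, 35, r, v, 22), (w, c, 2, 35, r, v, 35), (w, c, 2, 35, r, y, 22), (w, c, 2, 35, r, y, 35), (w, c, 3, 25, r, a, 32), (w, c, 3, 25, r, d, 32), (w, c, 3, 25, r, s, 32), (w, c, 3, 25, r, v, 32), (w, c, 3, 25, r, y, 32), (w, c, 3, 33, c, a, 32), (w, c, 3, 33, c, d, 32), (w, c, 3, 33, c, s, 32), (w, c, 3, 33, c, v, 32), (w, c, 3, 33, c, y, 32)}
Projecting to C, E, D (8 duplicate(s) eliminated): {(a, 25, 3), (a, 33, 3), (a, 35, 2), (a, 36, 18), (a, 6, 15), (d, 25, 3), (d, 33, 3), (d, 35, 2), (d, 36, 18), (d, 6, 15), (m, 24, 2), (n, 24, 2), (s, 25, 3), (s, 33, 3), (s, 35, 2), (s, 36, 18), (s, 6, 15), (v, 24, 2), (v, 25, 3), (v, 33, 3), (v, 35, 2), (v, 36, 18), (v, 6, 15), (y, 25, 3), (y, 33, 3), (y, 35, 2), (y, 36, 18), (y, 6, 15)}
Selection C = s: {(s, 25, 3), (s, 33, 3), (s, 35, 2), (s, 36, 18), (s, 6, 15)}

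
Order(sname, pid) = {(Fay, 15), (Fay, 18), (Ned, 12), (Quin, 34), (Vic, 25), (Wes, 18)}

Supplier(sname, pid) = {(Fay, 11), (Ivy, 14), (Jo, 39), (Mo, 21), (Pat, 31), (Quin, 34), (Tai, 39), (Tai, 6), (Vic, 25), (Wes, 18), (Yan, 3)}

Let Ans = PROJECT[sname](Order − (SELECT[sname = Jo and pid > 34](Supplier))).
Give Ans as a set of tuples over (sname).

{Fay, Ned, Quin, Vic, Wes}

σ[sname = Jo and pid > 34]: keep tuples satisfying sname = Jo and pid > 34 → {(Jo, 39)}
Taking the difference: {(Fay, 15), (Fay, 18), (Ned, 12), (Quin, 34), (Vic, 25), (Wes, 18)}
Projecting to sname (1 duplicate(s) eliminated): {Fay, Ned, Quin, Vic, Wes}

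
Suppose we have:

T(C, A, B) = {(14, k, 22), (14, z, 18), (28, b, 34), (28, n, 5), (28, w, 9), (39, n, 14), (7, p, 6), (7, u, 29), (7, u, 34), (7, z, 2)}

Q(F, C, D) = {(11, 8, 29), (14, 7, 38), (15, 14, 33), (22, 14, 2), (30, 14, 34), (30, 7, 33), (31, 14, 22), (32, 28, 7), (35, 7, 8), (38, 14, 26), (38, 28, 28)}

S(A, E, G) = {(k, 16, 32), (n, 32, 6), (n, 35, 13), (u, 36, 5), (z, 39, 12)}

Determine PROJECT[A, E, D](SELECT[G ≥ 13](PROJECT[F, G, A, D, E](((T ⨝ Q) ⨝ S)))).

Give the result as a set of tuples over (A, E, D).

Natural join on C: {(14, k, 22, 15, 33), (14, k, 22, 22, 2), (14, k, 22, 30, 34), (14, k, 22, 31, 22), (14, k, 22, 38, 26), (14, z, 18, 15, 33), (14, z, 18, 22, 2), (14, z, 18, 30, 34), (14, z, 18, 31, 22), (14, z, 18, 38, 26), (28, b, 34, 32, 7), (28, b, 34, 38, 28), (28, n, 5, 32, 7), (28, n, 5, 38, 28), (28, w, 9, 32, 7), (28, w, 9, 38, 28), (7, p, 6, 14, 38), (7, p, 6, 30, 33), (7, p, 6, 35, 8), (7, u, 29, 14, 38), (7, u, 29, 30, 33), (7, u, 29, 35, 8), (7, u, 34, 14, 38), (7, u, 34, 30, 33), (7, u, 34, 35, 8), (7, z, 2, 14, 38), (7, z, 2, 30, 33), (7, z, 2, 35, 8)}
Natural join on A: {(14, k, 22, 15, 33, 16, 32), (14, k, 22, 22, 2, 16, 32), (14, k, 22, 30, 34, 16, 32), (14, k, 22, 31, 22, 16, 32), (14, k, 22, 38, 26, 16, 32), (14, z, 18, 15, 33, 39, 12), (14, z, 18, 22, 2, 39, 12), (14, z, 18, 30, 34, 39, 12), (14, z, 18, 31, 22, 39, 12), (14, z, 18, 38, 26, 39, 12), (28, n, 5, 32, 7, 32, 6), (28, n, 5, 32, 7, 35, 13), (28, n, 5, 38, 28, 32, 6), (28, n, 5, 38, 28, 35, 13), (7, u, 29, 14, 38, 36, 5), (7, u, 29, 30, 33, 36, 5), (7, u, 29, 35, 8, 36, 5), (7, u, 34, 14, 38, 36, 5), (7, u, 34, 30, 33, 36, 5), (7, u, 34, 35, 8, 36, 5), (7, z, 2, 14, 38, 39, 12), (7, z, 2, 30, 33, 39, 12), (7, z, 2, 35, 8, 39, 12)}
Keep only column(s) F, G, A, D, E (3 duplicate(s) eliminated): {(14, 12, z, 38, 39), (14, 5, u, 38, 36), (15, 12, z, 33, 39), (15, 32, k, 33, 16), (22, 12, z, 2, 39), (22, 32, k, 2, 16), (30, 12, z, 33, 39), (30, 12, z, 34, 39), (30, 32, k, 34, 16), (30, 5, u, 33, 36), (31, 12, z, 22, 39), (31, 32, k, 22, 16), (32, 13, n, 7, 35), (32, 6, n, 7, 32), (35, 12, z, 8, 39), (35, 5, u, 8, 36), (38, 12, z, 26, 39), (38, 13, n, 28, 35), (38, 32, k, 26, 16), (38, 6, n, 28, 32)}
Apply σ_{G ≥ 13}; surviving tuples: {(15, 32, k, 33, 16), (22, 32, k, 2, 16), (30, 32, k, 34, 16), (31, 32, k, 22, 16), (32, 13, n, 7, 35), (38, 13, n, 28, 35), (38, 32, k, 26, 16)}
Keep only column(s) A, E, D: {(k, 16, 2), (k, 16, 22), (k, 16, 26), (k, 16, 33), (k, 16, 34), (n, 35, 28), (n, 35, 7)}

{(k, 16, 2), (k, 16, 22), (k, 16, 26), (k, 16, 33), (k, 16, 34), (n, 35, 28), (n, 35, 7)}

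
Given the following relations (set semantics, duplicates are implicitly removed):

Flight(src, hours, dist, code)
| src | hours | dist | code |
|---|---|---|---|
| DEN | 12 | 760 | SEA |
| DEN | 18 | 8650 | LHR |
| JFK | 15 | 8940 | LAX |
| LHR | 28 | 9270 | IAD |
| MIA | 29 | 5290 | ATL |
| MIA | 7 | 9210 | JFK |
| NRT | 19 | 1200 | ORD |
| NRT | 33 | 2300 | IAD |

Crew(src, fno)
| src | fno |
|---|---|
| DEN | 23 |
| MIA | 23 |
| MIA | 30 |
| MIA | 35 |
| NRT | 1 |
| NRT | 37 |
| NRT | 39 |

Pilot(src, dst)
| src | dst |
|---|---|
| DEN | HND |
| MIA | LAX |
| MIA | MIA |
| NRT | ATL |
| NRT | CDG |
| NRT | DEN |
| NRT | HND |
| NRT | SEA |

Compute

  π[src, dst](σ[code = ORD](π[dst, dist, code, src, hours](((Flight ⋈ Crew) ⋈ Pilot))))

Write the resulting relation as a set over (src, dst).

{(NRT, ATL), (NRT, CDG), (NRT, DEN), (NRT, HND), (NRT, SEA)}

Joining Flight and Crew on src yields {(DEN, 12, 760, SEA, 23), (DEN, 18, 8650, LHR, 23), (MIA, 29, 5290, ATL, 23), (MIA, 29, 5290, ATL, 30), (MIA, 29, 5290, ATL, 35), (MIA, 7, 9210, JFK, 23), (MIA, 7, 9210, JFK, 30), (MIA, 7, 9210, JFK, 35), (NRT, 19, 1200, ORD, 1), (NRT, 19, 1200, ORD, 37), (NRT, 19, 1200, ORD, 39), (NRT, 33, 2300, IAD, 1), (NRT, 33, 2300, IAD, 37), (NRT, 33, 2300, IAD, 39)}.
Joining (Flight ⋈ Crew) and Pilot on src yields {(DEN, 12, 760, SEA, 23, HND), (DEN, 18, 8650, LHR, 23, HND), (MIA, 29, 5290, ATL, 23, LAX), (MIA, 29, 5290, ATL, 23, MIA), (MIA, 29, 5290, ATL, 30, LAX), (MIA, 29, 5290, ATL, 30, MIA), (MIA, 29, 5290, ATL, 35, LAX), (MIA, 29, 5290, ATL, 35, MIA), (MIA, 7, 9210, JFK, 23, LAX), (MIA, 7, 9210, JFK, 23, MIA), (MIA, 7, 9210, JFK, 30, LAX), (MIA, 7, 9210, JFK, 30, MIA), (MIA, 7, 9210, JFK, 35, LAX), (MIA, 7, 9210, JFK, 35, MIA), (NRT, 19, 1200, ORD, 1, ATL), (NRT, 19, 1200, ORD, 1, CDG), (NRT, 19, 1200, ORD, 1, DEN), (NRT, 19, 1200, ORD, 1, HND), (NRT, 19, 1200, ORD, 1, SEA), (NRT, 19, 1200, ORD, 37, ATL), (NRT, 19, 1200, ORD, 37, CDG), (NRT, 19, 1200, ORD, 37, DEN), (NRT, 19, 1200, ORD, 37, HND), (NRT, 19, 1200, ORD, 37, SEA), (NRT, 19, 1200, ORD, 39, ATL), (NRT, 19, 1200, ORD, 39, CDG), (NRT, 19, 1200, ORD, 39, DEN), (NRT, 19, 1200, ORD, 39, HND), (NRT, 19, 1200, ORD, 39, SEA), (NRT, 33, 2300, IAD, 1, ATL), (NRT, 33, 2300, IAD, 1, CDG), (NRT, 33, 2300, IAD, 1, DEN), (NRT, 33, 2300, IAD, 1, HND), (NRT, 33, 2300, IAD, 1, SEA), (NRT, 33, 2300, IAD, 37, ATL), (NRT, 33, 2300, IAD, 37, CDG), (NRT, 33, 2300, IAD, 37, DEN), (NRT, 33, 2300, IAD, 37, HND), (NRT, 33, 2300, IAD, 37, SEA), (NRT, 33, 2300, IAD, 39, ATL), (NRT, 33, 2300, IAD, 39, CDG), (NRT, 33, 2300, IAD, 39, DEN), (NRT, 33, 2300, IAD, 39, HND), (NRT, 33, 2300, IAD, 39, SEA)}.
Projecting to dst, dist, code, src, hours (28 duplicate(s) eliminated): {(ATL, 1200, ORD, NRT, 19), (ATL, 2300, IAD, NRT, 33), (CDG, 1200, ORD, NRT, 19), (CDG, 2300, IAD, NRT, 33), (DEN, 1200, ORD, NRT, 19), (DEN, 2300, IAD, NRT, 33), (HND, 1200, ORD, NRT, 19), (HND, 2300, IAD, NRT, 33), (HND, 760, SEA, DEN, 12), (HND, 8650, LHR, DEN, 18), (LAX, 5290, ATL, MIA, 29), (LAX, 9210, JFK, MIA, 7), (MIA, 5290, ATL, MIA, 29), (MIA, 9210, JFK, MIA, 7), (SEA, 1200, ORD, NRT, 19), (SEA, 2300, IAD, NRT, 33)}
Selection code = ORD: {(ATL, 1200, ORD, NRT, 19), (CDG, 1200, ORD, NRT, 19), (DEN, 1200, ORD, NRT, 19), (HND, 1200, ORD, NRT, 19), (SEA, 1200, ORD, NRT, 19)}
Projecting to src, dst: {(NRT, ATL), (NRT, CDG), (NRT, DEN), (NRT, HND), (NRT, SEA)}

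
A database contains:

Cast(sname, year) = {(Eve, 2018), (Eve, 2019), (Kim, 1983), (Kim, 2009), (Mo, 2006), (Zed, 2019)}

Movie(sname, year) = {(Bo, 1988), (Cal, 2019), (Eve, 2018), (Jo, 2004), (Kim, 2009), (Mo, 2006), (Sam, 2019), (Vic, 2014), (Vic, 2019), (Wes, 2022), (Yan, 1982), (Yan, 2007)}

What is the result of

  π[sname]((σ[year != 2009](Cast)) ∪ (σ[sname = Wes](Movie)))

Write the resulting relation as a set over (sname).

Apply σ_{year != 2009}; surviving tuples: {(Eve, 2018), (Eve, 2019), (Kim, 1983), (Mo, 2006), (Zed, 2019)}
Apply σ_{sname = Wes}; surviving tuples: {(Wes, 2022)}
Taking the union: {(Eve, 2018), (Eve, 2019), (Kim, 1983), (Mo, 2006), (Wes, 2022), (Zed, 2019)}
Keep only column(s) sname (1 duplicate(s) eliminated): {Eve, Kim, Mo, Wes, Zed}

{Eve, Kim, Mo, Wes, Zed}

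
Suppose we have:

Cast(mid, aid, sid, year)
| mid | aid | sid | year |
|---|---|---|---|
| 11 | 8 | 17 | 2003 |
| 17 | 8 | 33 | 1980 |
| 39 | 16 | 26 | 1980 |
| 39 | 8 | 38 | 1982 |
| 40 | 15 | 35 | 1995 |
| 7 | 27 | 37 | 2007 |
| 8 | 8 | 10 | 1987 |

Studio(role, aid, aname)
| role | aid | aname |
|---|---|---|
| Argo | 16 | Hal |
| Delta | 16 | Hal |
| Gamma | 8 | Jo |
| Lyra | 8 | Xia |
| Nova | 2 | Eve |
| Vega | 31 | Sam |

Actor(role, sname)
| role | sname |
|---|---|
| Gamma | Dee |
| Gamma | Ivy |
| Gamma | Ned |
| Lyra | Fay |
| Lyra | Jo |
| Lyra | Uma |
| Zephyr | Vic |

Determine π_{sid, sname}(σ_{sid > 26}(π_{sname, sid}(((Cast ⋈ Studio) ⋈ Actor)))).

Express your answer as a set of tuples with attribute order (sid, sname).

Cast ⋈ Studio (natural join on aid): {(11, 8, 17, 2003, Gamma, Jo), (11, 8, 17, 2003, Lyra, Xia), (17, 8, 33, 1980, Gamma, Jo), (17, 8, 33, 1980, Lyra, Xia), (39, 16, 26, 1980, Argo, Hal), (39, 16, 26, 1980, Delta, Hal), (39, 8, 38, 1982, Gamma, Jo), (39, 8, 38, 1982, Lyra, Xia), (8, 8, 10, 1987, Gamma, Jo), (8, 8, 10, 1987, Lyra, Xia)}
(Cast ⋈ Studio) ⋈ Actor (natural join on role): {(11, 8, 17, 2003, Gamma, Jo, Dee), (11, 8, 17, 2003, Gamma, Jo, Ivy), (11, 8, 17, 2003, Gamma, Jo, Ned), (11, 8, 17, 2003, Lyra, Xia, Fay), (11, 8, 17, 2003, Lyra, Xia, Jo), (11, 8, 17, 2003, Lyra, Xia, Uma), (17, 8, 33, 1980, Gamma, Jo, Dee), (17, 8, 33, 1980, Gamma, Jo, Ivy), (17, 8, 33, 1980, Gamma, Jo, Ned), (17, 8, 33, 1980, Lyra, Xia, Fay), (17, 8, 33, 1980, Lyra, Xia, Jo), (17, 8, 33, 1980, Lyra, Xia, Uma), (39, 8, 38, 1982, Gamma, Jo, Dee), (39, 8, 38, 1982, Gamma, Jo, Ivy), (39, 8, 38, 1982, Gamma, Jo, Ned), (39, 8, 38, 1982, Lyra, Xia, Fay), (39, 8, 38, 1982, Lyra, Xia, Jo), (39, 8, 38, 1982, Lyra, Xia, Uma), (8, 8, 10, 1987, Gamma, Jo, Dee), (8, 8, 10, 1987, Gamma, Jo, Ivy), (8, 8, 10, 1987, Gamma, Jo, Ned), (8, 8, 10, 1987, Lyra, Xia, Fay), (8, 8, 10, 1987, Lyra, Xia, Jo), (8, 8, 10, 1987, Lyra, Xia, Uma)}
π_{sname, sid} gives {(Dee, 10), (Dee, 17), (Dee, 33), (Dee, 38), (Fay, 10), (Fay, 17), (Fay, 33), (Fay, 38), (Ivy, 10), (Ivy, 17), (Ivy, 33), (Ivy, 38), (Jo, 10), (Jo, 17), (Jo, 33), (Jo, 38), (Ned, 10), (Ned, 17), (Ned, 33), (Ned, 38), (Uma, 10), (Uma, 17), (Uma, 33), (Uma, 38)}.
Apply σ_{sid > 26}; surviving tuples: {(Dee, 33), (Dee, 38), (Fay, 33), (Fay, 38), (Ivy, 33), (Ivy, 38), (Jo, 33), (Jo, 38), (Ned, 33), (Ned, 38), (Uma, 33), (Uma, 38)}
π_{sid, sname} gives {(33, Dee), (33, Fay), (33, Ivy), (33, Jo), (33, Ned), (33, Uma), (38, Dee), (38, Fay), (38, Ivy), (38, Jo), (38, Ned), (38, Uma)}.

{(33, Dee), (33, Fay), (33, Ivy), (33, Jo), (33, Ned), (33, Uma), (38, Dee), (38, Fay), (38, Ivy), (38, Jo), (38, Ned), (38, Uma)}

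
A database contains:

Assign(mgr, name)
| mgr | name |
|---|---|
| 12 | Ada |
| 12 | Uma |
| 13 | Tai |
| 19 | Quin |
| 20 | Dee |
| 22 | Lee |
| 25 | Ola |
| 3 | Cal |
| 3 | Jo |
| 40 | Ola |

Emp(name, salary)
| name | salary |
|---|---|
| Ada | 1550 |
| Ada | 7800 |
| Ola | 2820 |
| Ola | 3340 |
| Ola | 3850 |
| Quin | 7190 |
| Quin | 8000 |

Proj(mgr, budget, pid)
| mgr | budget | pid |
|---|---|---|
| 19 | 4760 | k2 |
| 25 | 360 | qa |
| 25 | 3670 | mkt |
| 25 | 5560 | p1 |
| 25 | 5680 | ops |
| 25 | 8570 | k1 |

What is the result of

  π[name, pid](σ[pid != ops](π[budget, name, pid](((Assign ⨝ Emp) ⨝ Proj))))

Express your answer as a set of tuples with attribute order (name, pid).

{(Ola, k1), (Ola, mkt), (Ola, p1), (Ola, qa), (Quin, k2)}

Assign ⋈ Emp (natural join on name): {(12, Ada, 1550), (12, Ada, 7800), (19, Quin, 7190), (19, Quin, 8000), (25, Ola, 2820), (25, Ola, 3340), (25, Ola, 3850), (40, Ola, 2820), (40, Ola, 3340), (40, Ola, 3850)}
(Assign ⨝ Emp) ⋈ Proj (natural join on mgr): {(19, Quin, 7190, 4760, k2), (19, Quin, 8000, 4760, k2), (25, Ola, 2820, 360, qa), (25, Ola, 2820, 3670, mkt), (25, Ola, 2820, 5560, p1), (25, Ola, 2820, 5680, ops), (25, Ola, 2820, 8570, k1), (25, Ola, 3340, 360, qa), (25, Ola, 3340, 3670, mkt), (25, Ola, 3340, 5560, p1), (25, Ola, 3340, 5680, ops), (25, Ola, 3340, 8570, k1), (25, Ola, 3850, 360, qa), (25, Ola, 3850, 3670, mkt), (25, Ola, 3850, 5560, p1), (25, Ola, 3850, 5680, ops), (25, Ola, 3850, 8570, k1)}
Projecting to budget, name, pid (11 duplicate(s) eliminated): {(360, Ola, qa), (3670, Ola, mkt), (4760, Quin, k2), (5560, Ola, p1), (5680, Ola, ops), (8570, Ola, k1)}
Selection pid != ops: {(360, Ola, qa), (3670, Ola, mkt), (4760, Quin, k2), (5560, Ola, p1), (8570, Ola, k1)}
Projecting to name, pid: {(Ola, k1), (Ola, mkt), (Ola, p1), (Ola, qa), (Quin, k2)}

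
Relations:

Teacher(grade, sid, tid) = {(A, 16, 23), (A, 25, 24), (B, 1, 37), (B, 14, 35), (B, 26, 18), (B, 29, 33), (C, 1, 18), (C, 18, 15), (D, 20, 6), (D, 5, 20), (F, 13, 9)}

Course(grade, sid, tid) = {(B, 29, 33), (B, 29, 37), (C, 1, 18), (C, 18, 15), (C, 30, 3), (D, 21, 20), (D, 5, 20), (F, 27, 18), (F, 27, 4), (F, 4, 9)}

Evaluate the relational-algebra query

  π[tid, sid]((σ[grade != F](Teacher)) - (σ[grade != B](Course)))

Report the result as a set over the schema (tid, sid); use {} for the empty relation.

{(18, 26), (23, 16), (24, 25), (33, 29), (35, 14), (37, 1), (6, 20)}

Selection grade != F: {(A, 16, 23), (A, 25, 24), (B, 1, 37), (B, 14, 35), (B, 26, 18), (B, 29, 33), (C, 1, 18), (C, 18, 15), (D, 20, 6), (D, 5, 20)}
Selection grade != B: {(C, 1, 18), (C, 18, 15), (C, 30, 3), (D, 21, 20), (D, 5, 20), (F, 27, 18), (F, 27, 4), (F, 4, 9)}
Set difference of the two operands is {(A, 16, 23), (A, 25, 24), (B, 1, 37), (B, 14, 35), (B, 26, 18), (B, 29, 33), (D, 20, 6)}.
Projecting to tid, sid: {(18, 26), (23, 16), (24, 25), (33, 29), (35, 14), (37, 1), (6, 20)}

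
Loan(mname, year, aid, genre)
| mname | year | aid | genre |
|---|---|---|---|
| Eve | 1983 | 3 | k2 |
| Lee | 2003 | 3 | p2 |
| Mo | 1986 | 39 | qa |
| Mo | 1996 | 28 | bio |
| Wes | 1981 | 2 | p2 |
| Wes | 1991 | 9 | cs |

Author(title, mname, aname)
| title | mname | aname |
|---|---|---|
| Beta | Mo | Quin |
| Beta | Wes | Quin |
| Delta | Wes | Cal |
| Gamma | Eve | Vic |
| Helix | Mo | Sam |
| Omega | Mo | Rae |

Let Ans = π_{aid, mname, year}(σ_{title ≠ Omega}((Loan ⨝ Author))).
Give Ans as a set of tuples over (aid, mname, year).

{(2, Wes, 1981), (28, Mo, 1996), (3, Eve, 1983), (39, Mo, 1986), (9, Wes, 1991)}

Joining Loan and Author on mname yields {(Eve, 1983, 3, k2, Gamma, Vic), (Mo, 1986, 39, qa, Beta, Quin), (Mo, 1986, 39, qa, Helix, Sam), (Mo, 1986, 39, qa, Omega, Rae), (Mo, 1996, 28, bio, Beta, Quin), (Mo, 1996, 28, bio, Helix, Sam), (Mo, 1996, 28, bio, Omega, Rae), (Wes, 1981, 2, p2, Beta, Quin), (Wes, 1981, 2, p2, Delta, Cal), (Wes, 1991, 9, cs, Beta, Quin), (Wes, 1991, 9, cs, Delta, Cal)}.
Selection title ≠ Omega: {(Eve, 1983, 3, k2, Gamma, Vic), (Mo, 1986, 39, qa, Beta, Quin), (Mo, 1986, 39, qa, Helix, Sam), (Mo, 1996, 28, bio, Beta, Quin), (Mo, 1996, 28, bio, Helix, Sam), (Wes, 1981, 2, p2, Beta, Quin), (Wes, 1981, 2, p2, Delta, Cal), (Wes, 1991, 9, cs, Beta, Quin), (Wes, 1991, 9, cs, Delta, Cal)}
π[aid, mname, year]: project onto (aid, mname, year) (4 duplicate(s) eliminated) → {(2, Wes, 1981), (28, Mo, 1996), (3, Eve, 1983), (39, Mo, 1986), (9, Wes, 1991)}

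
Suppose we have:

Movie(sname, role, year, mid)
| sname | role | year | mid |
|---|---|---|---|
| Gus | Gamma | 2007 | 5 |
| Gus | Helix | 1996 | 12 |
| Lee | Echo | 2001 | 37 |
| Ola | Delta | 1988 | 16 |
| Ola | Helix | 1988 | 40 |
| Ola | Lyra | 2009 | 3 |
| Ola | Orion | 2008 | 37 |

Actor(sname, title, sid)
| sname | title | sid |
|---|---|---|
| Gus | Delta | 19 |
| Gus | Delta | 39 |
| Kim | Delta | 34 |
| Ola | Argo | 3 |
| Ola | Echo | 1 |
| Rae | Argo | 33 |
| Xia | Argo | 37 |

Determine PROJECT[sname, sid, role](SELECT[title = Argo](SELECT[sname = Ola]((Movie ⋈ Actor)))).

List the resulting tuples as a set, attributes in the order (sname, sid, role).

{(Ola, 3, Delta), (Ola, 3, Helix), (Ola, 3, Lyra), (Ola, 3, Orion)}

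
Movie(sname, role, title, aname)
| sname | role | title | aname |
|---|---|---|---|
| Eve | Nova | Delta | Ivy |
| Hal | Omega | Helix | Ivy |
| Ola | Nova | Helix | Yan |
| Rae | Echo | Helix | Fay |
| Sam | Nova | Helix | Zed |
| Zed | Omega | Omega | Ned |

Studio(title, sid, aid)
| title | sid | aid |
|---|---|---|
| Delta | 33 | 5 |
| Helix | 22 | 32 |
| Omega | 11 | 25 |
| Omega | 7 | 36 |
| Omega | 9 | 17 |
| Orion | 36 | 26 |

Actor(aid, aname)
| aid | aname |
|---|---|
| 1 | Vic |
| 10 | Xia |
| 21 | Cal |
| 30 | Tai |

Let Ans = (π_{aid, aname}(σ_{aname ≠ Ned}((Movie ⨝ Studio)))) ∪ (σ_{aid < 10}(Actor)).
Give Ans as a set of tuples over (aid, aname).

Movie ⋈ Studio (natural join on title): {(Eve, Nova, Delta, Ivy, 33, 5), (Hal, Omega, Helix, Ivy, 22, 32), (Ola, Nova, Helix, Yan, 22, 32), (Rae, Echo, Helix, Fay, 22, 32), (Sam, Nova, Helix, Zed, 22, 32), (Zed, Omega, Omega, Ned, 11, 25), (Zed, Omega, Omega, Ned, 7, 36), (Zed, Omega, Omega, Ned, 9, 17)}
Filtering on aname ≠ Ned leaves {(Eve, Nova, Delta, Ivy, 33, 5), (Hal, Omega, Helix, Ivy, 22, 32), (Ola, Nova, Helix, Yan, 22, 32), (Rae, Echo, Helix, Fay, 22, 32), (Sam, Nova, Helix, Zed, 22, 32)}.
Projecting to aid, aname: {(32, Fay), (32, Ivy), (32, Yan), (32, Zed), (5, Ivy)}
Filtering on aid < 10 leaves {(1, Vic)}.
Union: {(32, Fay), (32, Ivy), (32, Yan), (32, Zed), (5, Ivy)} with {(1, Vic)} → {(1, Vic), (32, Fay), (32, Ivy), (32, Yan), (32, Zed), (5, Ivy)}

{(1, Vic), (32, Fay), (32, Ivy), (32, Yan), (32, Zed), (5, Ivy)}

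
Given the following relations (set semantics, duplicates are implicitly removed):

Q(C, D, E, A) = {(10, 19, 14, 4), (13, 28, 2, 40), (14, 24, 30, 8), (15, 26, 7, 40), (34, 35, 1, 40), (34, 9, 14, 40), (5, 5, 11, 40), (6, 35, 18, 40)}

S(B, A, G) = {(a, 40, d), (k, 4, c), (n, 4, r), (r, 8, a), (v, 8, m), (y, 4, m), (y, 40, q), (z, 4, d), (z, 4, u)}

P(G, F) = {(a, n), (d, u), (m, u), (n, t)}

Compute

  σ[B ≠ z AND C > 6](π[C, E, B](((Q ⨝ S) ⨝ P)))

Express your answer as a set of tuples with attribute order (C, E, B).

{(10, 14, y), (13, 2, a), (14, 30, r), (14, 30, v), (15, 7, a), (34, 1, a), (34, 14, a)}

Natural join on A: {(10, 19, 14, 4, k, c), (10, 19, 14, 4, n, r), (10, 19, 14, 4, y, m), (10, 19, 14, 4, z, d), (10, 19, 14, 4, z, u), (13, 28, 2, 40, a, d), (13, 28, 2, 40, y, q), (14, 24, 30, 8, r, a), (14, 24, 30, 8, v, m), (15, 26, 7, 40, a, d), (15, 26, 7, 40, y, q), (34, 35, 1, 40, a, d), (34, 35, 1, 40, y, q), (34, 9, 14, 40, a, d), (34, 9, 14, 40, y, q), (5, 5, 11, 40, a, d), (5, 5, 11, 40, y, q), (6, 35, 18, 40, a, d), (6, 35, 18, 40, y, q)}
Natural join on G: {(10, 19, 14, 4, y, m, u), (10, 19, 14, 4, z, d, u), (13, 28, 2, 40, a, d, u), (14, 24, 30, 8, r, a, n), (14, 24, 30, 8, v, m, u), (15, 26, 7, 40, a, d, u), (34, 35, 1, 40, a, d, u), (34, 9, 14, 40, a, d, u), (5, 5, 11, 40, a, d, u), (6, 35, 18, 40, a, d, u)}
π[C, E, B]: project onto (C, E, B) → {(10, 14, y), (10, 14, z), (13, 2, a), (14, 30, r), (14, 30, v), (15, 7, a), (34, 1, a), (34, 14, a), (5, 11, a), (6, 18, a)}
σ[B ≠ z AND C > 6]: keep tuples satisfying B ≠ z AND C > 6 → {(10, 14, y), (13, 2, a), (14, 30, r), (14, 30, v), (15, 7, a), (34, 1, a), (34, 14, a)}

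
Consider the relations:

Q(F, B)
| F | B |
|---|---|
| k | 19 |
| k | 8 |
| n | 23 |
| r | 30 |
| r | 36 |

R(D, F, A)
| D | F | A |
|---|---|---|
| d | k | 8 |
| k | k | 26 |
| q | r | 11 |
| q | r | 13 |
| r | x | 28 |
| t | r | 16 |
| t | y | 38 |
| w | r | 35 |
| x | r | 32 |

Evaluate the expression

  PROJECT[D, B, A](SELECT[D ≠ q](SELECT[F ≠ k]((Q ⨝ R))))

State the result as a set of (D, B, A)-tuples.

{(t, 30, 16), (t, 36, 16), (w, 30, 35), (w, 36, 35), (x, 30, 32), (x, 36, 32)}

Joining Q and R on F yields {(k, 19, d, 8), (k, 19, k, 26), (k, 8, d, 8), (k, 8, k, 26), (r, 30, q, 11), (r, 30, q, 13), (r, 30, t, 16), (r, 30, w, 35), (r, 30, x, 32), (r, 36, q, 11), (r, 36, q, 13), (r, 36, t, 16), (r, 36, w, 35), (r, 36, x, 32)}.
Selection F ≠ k: {(r, 30, q, 11), (r, 30, q, 13), (r, 30, t, 16), (r, 30, w, 35), (r, 30, x, 32), (r, 36, q, 11), (r, 36, q, 13), (r, 36, t, 16), (r, 36, w, 35), (r, 36, x, 32)}
Selection D ≠ q: {(r, 30, t, 16), (r, 30, w, 35), (r, 30, x, 32), (r, 36, t, 16), (r, 36, w, 35), (r, 36, x, 32)}
π_{D, B, A} gives {(t, 30, 16), (t, 36, 16), (w, 30, 35), (w, 36, 35), (x, 30, 32), (x, 36, 32)}.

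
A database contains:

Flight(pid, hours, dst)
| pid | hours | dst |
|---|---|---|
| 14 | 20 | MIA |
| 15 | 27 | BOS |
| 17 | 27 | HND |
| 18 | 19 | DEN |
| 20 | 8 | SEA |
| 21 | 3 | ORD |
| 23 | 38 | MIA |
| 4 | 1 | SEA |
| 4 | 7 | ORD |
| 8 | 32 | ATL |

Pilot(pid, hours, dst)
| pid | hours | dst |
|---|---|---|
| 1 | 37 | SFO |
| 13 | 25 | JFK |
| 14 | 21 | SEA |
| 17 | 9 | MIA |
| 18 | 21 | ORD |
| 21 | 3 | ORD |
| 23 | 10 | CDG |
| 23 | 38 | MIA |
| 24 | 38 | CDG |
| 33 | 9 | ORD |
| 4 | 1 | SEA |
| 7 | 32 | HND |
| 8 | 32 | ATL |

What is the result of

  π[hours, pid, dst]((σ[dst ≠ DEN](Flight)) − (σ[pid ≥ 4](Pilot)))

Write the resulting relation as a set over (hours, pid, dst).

σ[dst ≠ DEN]: keep tuples satisfying dst ≠ DEN → {(14, 20, MIA), (15, 27, BOS), (17, 27, HND), (20, 8, SEA), (21, 3, ORD), (23, 38, MIA), (4, 1, SEA), (4, 7, ORD), (8, 32, ATL)}
σ[pid ≥ 4]: keep tuples satisfying pid ≥ 4 → {(13, 25, JFK), (14, 21, SEA), (17, 9, MIA), (18, 21, ORD), (21, 3, ORD), (23, 10, CDG), (23, 38, MIA), (24, 38, CDG), (33, 9, ORD), (4, 1, SEA), (7, 32, HND), (8, 32, ATL)}
Set difference of the two operands is {(14, 20, MIA), (15, 27, BOS), (17, 27, HND), (20, 8, SEA), (4, 7, ORD)}.
Keep only column(s) hours, pid, dst: {(20, 14, MIA), (27, 15, BOS), (27, 17, HND), (7, 4, ORD), (8, 20, SEA)}

{(20, 14, MIA), (27, 15, BOS), (27, 17, HND), (7, 4, ORD), (8, 20, SEA)}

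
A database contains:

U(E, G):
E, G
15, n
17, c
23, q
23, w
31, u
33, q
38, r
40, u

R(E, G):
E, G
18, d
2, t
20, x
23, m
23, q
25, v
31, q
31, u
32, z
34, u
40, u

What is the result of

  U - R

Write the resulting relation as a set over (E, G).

{(15, n), (17, c), (23, w), (33, q), (38, r)}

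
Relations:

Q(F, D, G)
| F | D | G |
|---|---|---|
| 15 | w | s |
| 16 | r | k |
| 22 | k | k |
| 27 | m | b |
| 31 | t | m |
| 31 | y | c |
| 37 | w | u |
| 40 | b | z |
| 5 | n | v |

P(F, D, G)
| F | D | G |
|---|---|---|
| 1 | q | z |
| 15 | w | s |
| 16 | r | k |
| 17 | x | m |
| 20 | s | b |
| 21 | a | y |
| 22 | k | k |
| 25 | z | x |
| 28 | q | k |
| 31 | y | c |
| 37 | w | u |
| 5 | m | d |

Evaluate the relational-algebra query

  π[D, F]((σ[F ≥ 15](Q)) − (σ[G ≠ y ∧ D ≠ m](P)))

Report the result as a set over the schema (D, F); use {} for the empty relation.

Filtering on F ≥ 15 leaves {(15, w, s), (16, r, k), (22, k, k), (27, m, b), (31, t, m), (31, y, c), (37, w, u), (40, b, z)}.
Filtering on G ≠ y ∧ D ≠ m leaves {(1, q, z), (15, w, s), (16, r, k), (17, x, m), (20, s, b), (22, k, k), (25, z, x), (28, q, k), (31, y, c), (37, w, u)}.
Set difference of the two operands is {(27, m, b), (31, t, m), (40, b, z)}.
Keep only column(s) D, F: {(b, 40), (m, 27), (t, 31)}

{(b, 40), (m, 27), (t, 31)}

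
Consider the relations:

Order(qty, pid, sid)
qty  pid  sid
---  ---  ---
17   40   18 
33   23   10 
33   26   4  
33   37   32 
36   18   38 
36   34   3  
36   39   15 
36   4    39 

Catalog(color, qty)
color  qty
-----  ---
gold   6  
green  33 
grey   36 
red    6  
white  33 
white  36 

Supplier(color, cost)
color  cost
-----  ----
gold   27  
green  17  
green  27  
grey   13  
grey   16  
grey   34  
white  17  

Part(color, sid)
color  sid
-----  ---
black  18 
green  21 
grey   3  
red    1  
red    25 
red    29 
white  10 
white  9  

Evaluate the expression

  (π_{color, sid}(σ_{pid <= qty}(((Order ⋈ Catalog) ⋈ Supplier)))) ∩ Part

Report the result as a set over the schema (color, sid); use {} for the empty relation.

{(grey, 3), (white, 10)}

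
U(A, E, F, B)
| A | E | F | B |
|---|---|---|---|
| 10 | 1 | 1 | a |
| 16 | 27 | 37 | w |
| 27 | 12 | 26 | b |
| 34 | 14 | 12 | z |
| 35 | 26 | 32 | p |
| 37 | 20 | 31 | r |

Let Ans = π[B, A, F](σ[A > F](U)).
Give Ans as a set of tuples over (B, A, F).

Filtering on A > F leaves {(10, 1, 1, a), (27, 12, 26, b), (34, 14, 12, z), (35, 26, 32, p), (37, 20, 31, r)}.
π[B, A, F]: project onto (B, A, F) → {(a, 10, 1), (b, 27, 26), (p, 35, 32), (r, 37, 31), (z, 34, 12)}

{(a, 10, 1), (b, 27, 26), (p, 35, 32), (r, 37, 31), (z, 34, 12)}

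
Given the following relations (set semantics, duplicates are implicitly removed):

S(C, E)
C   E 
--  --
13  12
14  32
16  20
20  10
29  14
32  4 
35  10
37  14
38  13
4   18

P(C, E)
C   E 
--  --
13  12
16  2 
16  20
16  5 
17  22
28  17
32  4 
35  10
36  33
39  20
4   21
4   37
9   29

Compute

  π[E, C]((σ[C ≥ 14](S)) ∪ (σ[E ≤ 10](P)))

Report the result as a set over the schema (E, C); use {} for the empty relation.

σ[C ≥ 14]: keep tuples satisfying C ≥ 14 → {(14, 32), (16, 20), (20, 10), (29, 14), (32, 4), (35, 10), (37, 14), (38, 13)}
σ[E ≤ 10]: keep tuples satisfying E ≤ 10 → {(16, 2), (16, 5), (32, 4), (35, 10)}
Taking the union: {(14, 32), (16, 2), (16, 20), (16, 5), (20, 10), (29, 14), (32, 4), (35, 10), (37, 14), (38, 13)}
π[E, C]: project onto (E, C) → {(10, 20), (10, 35), (13, 38), (14, 29), (14, 37), (2, 16), (20, 16), (32, 14), (4, 32), (5, 16)}

{(10, 20), (10, 35), (13, 38), (14, 29), (14, 37), (2, 16), (20, 16), (32, 14), (4, 32), (5, 16)}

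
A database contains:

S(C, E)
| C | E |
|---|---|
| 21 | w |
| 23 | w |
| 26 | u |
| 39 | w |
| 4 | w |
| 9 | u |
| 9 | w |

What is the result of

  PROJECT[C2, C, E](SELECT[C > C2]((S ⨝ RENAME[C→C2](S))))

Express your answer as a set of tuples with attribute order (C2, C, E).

ρ[C→C2]: schema becomes (C2, E); tuples unchanged.
Joining S and RENAME[C→C2](S) on E yields {(21, w, 21), (21, w, 23), (21, w, 39), (21, w, 4), (21, w, 9), (23, w, 21), (23, w, 23), (23, w, 39), (23, w, 4), (23, w, 9), (26, u, 26), (26, u, 9), (39, w, 21), (39, w, 23), (39, w, 39), (39, w, 4), (39, w, 9), (4, w, 21), (4, w, 23), (4, w, 39), (4, w, 4), (4, w, 9), (9, u, 26), (9, u, 9), (9, w, 21), (9, w, 23), (9, w, 39), (9, w, 4), (9, w, 9)}.
σ[C > C2]: keep tuples satisfying C > C2 → {(21, w, 4), (21, w, 9), (23, w, 21), (23, w, 4), (23, w, 9), (26, u, 9), (39, w, 21), (39, w, 23), (39, w, 4), (39, w, 9), (9, w, 4)}
π_{C2, C, E} gives {(21, 23, w), (21, 39, w), (23, 39, w), (4, 21, w), (4, 23, w), (4, 39, w), (4, 9, w), (9, 21, w), (9, 23, w), (9, 26, u), (9, 39, w)}.

{(21, 23, w), (21, 39, w), (23, 39, w), (4, 21, w), (4, 23, w), (4, 39, w), (4, 9, w), (9, 21, w), (9, 23, w), (9, 26, u), (9, 39, w)}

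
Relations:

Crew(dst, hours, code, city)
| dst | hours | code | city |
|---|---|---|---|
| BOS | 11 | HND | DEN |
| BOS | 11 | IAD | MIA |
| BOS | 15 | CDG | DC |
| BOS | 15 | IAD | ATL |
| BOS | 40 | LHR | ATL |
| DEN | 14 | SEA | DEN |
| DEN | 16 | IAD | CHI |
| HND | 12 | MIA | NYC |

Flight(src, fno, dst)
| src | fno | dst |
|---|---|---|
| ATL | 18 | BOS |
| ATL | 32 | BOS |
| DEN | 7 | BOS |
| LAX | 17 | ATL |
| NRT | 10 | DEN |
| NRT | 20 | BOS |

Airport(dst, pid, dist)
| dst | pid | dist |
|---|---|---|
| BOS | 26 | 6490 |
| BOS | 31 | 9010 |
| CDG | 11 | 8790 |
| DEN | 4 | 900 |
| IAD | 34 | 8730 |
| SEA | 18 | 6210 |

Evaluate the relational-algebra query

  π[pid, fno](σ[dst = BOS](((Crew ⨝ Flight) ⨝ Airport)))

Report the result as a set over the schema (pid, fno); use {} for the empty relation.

{(26, 18), (26, 20), (26, 32), (26, 7), (31, 18), (31, 20), (31, 32), (31, 7)}

Crew ⋈ Flight (natural join on dst): {(BOS, 11, HND, DEN, ATL, 18), (BOS, 11, HND, DEN, ATL, 32), (BOS, 11, HND, DEN, DEN, 7), (BOS, 11, HND, DEN, NRT, 20), (BOS, 11, IAD, MIA, ATL, 18), (BOS, 11, IAD, MIA, ATL, 32), (BOS, 11, IAD, MIA, DEN, 7), (BOS, 11, IAD, MIA, NRT, 20), (BOS, 15, CDG, DC, ATL, 18), (BOS, 15, CDG, DC, ATL, 32), (BOS, 15, CDG, DC, DEN, 7), (BOS, 15, CDG, DC, NRT, 20), (BOS, 15, IAD, ATL, ATL, 18), (BOS, 15, IAD, ATL, ATL, 32), (BOS, 15, IAD, ATL, DEN, 7), (BOS, 15, IAD, ATL, NRT, 20), (BOS, 40, LHR, ATL, ATL, 18), (BOS, 40, LHR, ATL, ATL, 32), (BOS, 40, LHR, ATL, DEN, 7), (BOS, 40, LHR, ATL, NRT, 20), (DEN, 14, SEA, DEN, NRT, 10), (DEN, 16, IAD, CHI, NRT, 10)}
(Crew ⨝ Flight) ⋈ Airport (natural join on dst): {(BOS, 11, HND, DEN, ATL, 18, 26, 6490), (BOS, 11, HND, DEN, ATL, 18, 31, 9010), (BOS, 11, HND, DEN, ATL, 32, 26, 6490), (BOS, 11, HND, DEN, ATL, 32, 31, 9010), (BOS, 11, HND, DEN, DEN, 7, 26, 6490), (BOS, 11, HND, DEN, DEN, 7, 31, 9010), (BOS, 11, HND, DEN, NRT, 20, 26, 6490), (BOS, 11, HND, DEN, NRT, 20, 31, 9010), (BOS, 11, IAD, MIA, ATL, 18, 26, 6490), (BOS, 11, IAD, MIA, ATL, 18, 31, 9010), (BOS, 11, IAD, MIA, ATL, 32, 26, 6490), (BOS, 11, IAD, MIA, ATL, 32, 31, 9010), (BOS, 11, IAD, MIA, DEN, 7, 26, 6490), (BOS, 11, IAD, MIA, DEN, 7, 31, 9010), (BOS, 11, IAD, MIA, NRT, 20, 26, 6490), (BOS, 11, IAD, MIA, NRT, 20, 31, 9010), (BOS, 15, CDG, DC, ATL, 18, 26, 6490), (BOS, 15, CDG, DC, ATL, 18, 31, 9010), (BOS, 15, CDG, DC, ATL, 32, 26, 6490), (BOS, 15, CDG, DC, ATL, 32, 31, 9010), (BOS, 15, CDG, DC, DEN, 7, 26, 6490), (BOS, 15, CDG, DC, DEN, 7, 31, 9010), (BOS, 15, CDG, DC, NRT, 20, 26, 6490), (BOS, 15, CDG, DC, NRT, 20, 31, 9010), (BOS, 15, IAD, ATL, ATL, 18, 26, 6490), (BOS, 15, IAD, ATL, ATL, 18, 31, 9010), (BOS, 15, IAD, ATL, ATL, 32, 26, 6490), (BOS, 15, IAD, ATL, ATL, 32, 31, 9010), (BOS, 15, IAD, ATL, DEN, 7, 26, 6490), (BOS, 15, IAD, ATL, DEN, 7, 31, 9010), (BOS, 15, IAD, ATL, NRT, 20, 26, 6490), (BOS, 15, IAD, ATL, NRT, 20, 31, 9010), (BOS, 40, LHR, ATL, ATL, 18, 26, 6490), (BOS, 40, LHR, ATL, ATL, 18, 31, 9010), (BOS, 40, LHR, ATL, ATL, 32, 26, 6490), (BOS, 40, LHR, ATL, ATL, 32, 31, 9010), (BOS, 40, LHR, ATL, DEN, 7, 26, 6490), (BOS, 40, LHR, ATL, DEN, 7, 31, 9010), (BOS, 40, LHR, ATL, NRT, 20, 26, 6490), (BOS, 40, LHR, ATL, NRT, 20, 31, 9010), (DEN, 14, SEA, DEN, NRT, 10, 4, 900), (DEN, 16, IAD, CHI, NRT, 10, 4, 900)}
Filtering on dst = BOS leaves {(BOS, 11, HND, DEN, ATL, 18, 26, 6490), (BOS, 11, HND, DEN, ATL, 18, 31, 9010), (BOS, 11, HND, DEN, ATL, 32, 26, 6490), (BOS, 11, HND, DEN, ATL, 32, 31, 9010), (BOS, 11, HND, DEN, DEN, 7, 26, 6490), (BOS, 11, HND, DEN, DEN, 7, 31, 9010), (BOS, 11, HND, DEN, NRT, 20, 26, 6490), (BOS, 11, HND, DEN, NRT, 20, 31, 9010), (BOS, 11, IAD, MIA, ATL, 18, 26, 6490), (BOS, 11, IAD, MIA, ATL, 18, 31, 9010), (BOS, 11, IAD, MIA, ATL, 32, 26, 6490), (BOS, 11, IAD, MIA, ATL, 32, 31, 9010), (BOS, 11, IAD, MIA, DEN, 7, 26, 6490), (BOS, 11, IAD, MIA, DEN, 7, 31, 9010), (BOS, 11, IAD, MIA, NRT, 20, 26, 6490), (BOS, 11, IAD, MIA, NRT, 20, 31, 9010), (BOS, 15, CDG, DC, ATL, 18, 26, 6490), (BOS, 15, CDG, DC, ATL, 18, 31, 9010), (BOS, 15, CDG, DC, ATL, 32, 26, 6490), (BOS, 15, CDG, DC, ATL, 32, 31, 9010), (BOS, 15, CDG, DC, DEN, 7, 26, 6490), (BOS, 15, CDG, DC, DEN, 7, 31, 9010), (BOS, 15, CDG, DC, NRT, 20, 26, 6490), (BOS, 15, CDG, DC, NRT, 20, 31, 9010), (BOS, 15, IAD, ATL, ATL, 18, 26, 6490), (BOS, 15, IAD, ATL, ATL, 18, 31, 9010), (BOS, 15, IAD, ATL, ATL, 32, 26, 6490), (BOS, 15, IAD, ATL, ATL, 32, 31, 9010), (BOS, 15, IAD, ATL, DEN, 7, 26, 6490), (BOS, 15, IAD, ATL, DEN, 7, 31, 9010), (BOS, 15, IAD, ATL, NRT, 20, 26, 6490), (BOS, 15, IAD, ATL, NRT, 20, 31, 9010), (BOS, 40, LHR, ATL, ATL, 18, 26, 6490), (BOS, 40, LHR, ATL, ATL, 18, 31, 9010), (BOS, 40, LHR, ATL, ATL, 32, 26, 6490), (BOS, 40, LHR, ATL, ATL, 32, 31, 9010), (BOS, 40, LHR, ATL, DEN, 7, 26, 6490), (BOS, 40, LHR, ATL, DEN, 7, 31, 9010), (BOS, 40, LHR, ATL, NRT, 20, 26, 6490), (BOS, 40, LHR, ATL, NRT, 20, 31, 9010)}.
Keep only column(s) pid, fno (32 duplicate(s) eliminated): {(26, 18), (26, 20), (26, 32), (26, 7), (31, 18), (31, 20), (31, 32), (31, 7)}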